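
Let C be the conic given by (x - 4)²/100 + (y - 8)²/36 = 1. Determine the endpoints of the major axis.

(-6, 8) and (14, 8)

Center (4, 8). The larger denominator 100 sits under the x-term, so the major axis is horizontal; a² = 100, b² = 36.
a = 10. Vertices at (h ± a, k).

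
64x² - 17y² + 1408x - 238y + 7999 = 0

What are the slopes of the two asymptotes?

Group the x- and y-terms: 64(x² + 22x) -17(y² + 14y) = -7999
64(x + 11)² -17(y + 7)² = -7999 + 7744 - 833 = -1088
Divide through by -1088 to get (y + 7)²/64 - (x + 11)²/17 = 1.
Hyperbola, center (-11, -7), transverse axis vertical; a² = 64, b² = 17.
For a vertical hyperbola the asymptotes have slope ±a/b.
Here that is ±8/√17 = ±8√17/17.

8√17/17 and -8√17/17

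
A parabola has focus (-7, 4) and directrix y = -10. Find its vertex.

The vertex is the midpoint between the focus and the directrix along the axis of symmetry.
Axis is vertical (directrix is horizontal). Vertex y-coordinate = (4 + (-10))/2 = -3; x-coordinate = -7.

(-7, -3)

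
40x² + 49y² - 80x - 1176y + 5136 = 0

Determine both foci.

(-2, 12) and (4, 12)

40(x² - 2x) + 49(y² - 24y) = -5136
Complete the square: 40(x - 1)² + 49(y - 12)² = -5136 + 40 + 7056 = 1960
Divide through by 1960 to get (x - 1)²/49 + (y - 12)²/40 = 1.
Ellipse, center (1, 12), major axis horizontal; a² = 49, b² = 40.
c² = a² - b² = 49 - 40 = 9, so c = 3.
Foci lie on the horizontal axis through the center: (h ± c, k).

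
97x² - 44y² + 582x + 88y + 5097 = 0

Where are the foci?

Rearranging, 97(x² + 6x) -44(y² - 2y) = -5097.
97(x + 3)² -44(y - 1)² = -5097 + 873 - 44 = -4268
Divide through by -4268 to get (y - 1)²/97 - (x + 3)²/44 = 1.
Hyperbola, center (-3, 1), transverse axis vertical; a² = 97, b² = 44.
c² = a² + b² = 97 + 44 = 141, so c = √141.
Foci lie on the vertical axis through the center: (h, k ± c).

(-3, 1 - √141) and (-3, 1 + √141)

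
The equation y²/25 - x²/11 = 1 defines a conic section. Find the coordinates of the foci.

(0, -6) and (0, 6)

Center (0, 0). The positive term is the y-term, so the transverse axis is vertical; a² = 25, b² = 11.
c² = a² + b² = 25 + 11 = 36, so c = 6.
Foci lie on the vertical axis through the center: (h, k ± c).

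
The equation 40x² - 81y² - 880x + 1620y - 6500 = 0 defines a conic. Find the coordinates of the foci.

40(x² - 22x) -81(y² - 20y) = 6500
Complete the square in x and y: 40(x - 11)² -81(y - 10)² = 6500 + 4840 - 8100 = 3240
Dividing both sides by 3240: (x - 11)²/81 - (y - 10)²/40 = 1
Hyperbola, center (11, 10), transverse axis horizontal; a² = 81, b² = 40.
c² = a² + b² = 81 + 40 = 121, so c = 11.
Foci lie on the horizontal axis through the center: (h ± c, k).

(0, 10) and (22, 10)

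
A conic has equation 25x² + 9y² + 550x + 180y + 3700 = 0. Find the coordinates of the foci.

Group the x- and y-terms: 25(x² + 22x) + 9(y² + 20y) = -3700
Complete the square in x and y: 25(x + 11)² + 9(y + 10)² = -3700 + 3025 + 900 = 225
Divide through by 225 to get (x + 11)²/9 + (y + 10)²/25 = 1.
Ellipse, center (-11, -10), major axis vertical; a² = 25, b² = 9.
c² = a² - b² = 25 - 9 = 16, so c = 4.
Foci lie on the vertical axis through the center: (h, k ± c).

(-11, -14) and (-11, -6)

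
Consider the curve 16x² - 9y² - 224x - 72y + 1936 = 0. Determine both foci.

Group the x- and y-terms: 16(x² - 14x) -9(y² + 8y) = -1936
Completing the square gives 16(x - 7)² -9(y + 4)² = -1936 + 784 - 144 = -1296.
Dividing both sides by -1296: (y + 4)²/144 - (x - 7)²/81 = 1
Hyperbola, center (7, -4), transverse axis vertical; a² = 144, b² = 81.
c² = a² + b² = 144 + 81 = 225, so c = 15.
Foci lie on the vertical axis through the center: (h, k ± c).

(7, -19) and (7, 11)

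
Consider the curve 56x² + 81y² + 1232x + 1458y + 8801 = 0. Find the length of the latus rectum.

112/9

Group: 56(x² + 22x) + 81(y² + 18y) = -8801
Complete the square in x and y: 56(x + 11)² + 81(y + 9)² = -8801 + 6776 + 6561 = 4536
Divide by 4536: (x + 11)²/81 + (y + 9)²/56 = 1
Ellipse, center (-11, -9), major axis horizontal; a² = 81, b² = 56.
Latus rectum length = 2b²/a = 2·56/9 = 112/9.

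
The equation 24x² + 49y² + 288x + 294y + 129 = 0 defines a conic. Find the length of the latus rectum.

Group: 24(x² + 12x) + 49(y² + 6y) = -129
Completing the square gives 24(x + 6)² + 49(y + 3)² = -129 + 864 + 441 = 1176.
Divide through by 1176 to get (x + 6)²/49 + (y + 3)²/24 = 1.
Ellipse, center (-6, -3), major axis horizontal; a² = 49, b² = 24.
Latus rectum length = 2b²/a = 2·24/7 = 48/7.

48/7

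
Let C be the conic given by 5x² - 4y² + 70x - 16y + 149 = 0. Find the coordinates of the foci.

(-13, -2) and (-1, -2)

Collect terms: 5(x² + 14x) -4(y² + 4y) = -149
Completing the square gives 5(x + 7)² -4(y + 2)² = -149 + 245 - 16 = 80.
Divide by 80: (x + 7)²/16 - (y + 2)²/20 = 1
Hyperbola, center (-7, -2), transverse axis horizontal; a² = 16, b² = 20.
c² = a² + b² = 16 + 20 = 36, so c = 6.
Foci lie on the horizontal axis through the center: (h ± c, k).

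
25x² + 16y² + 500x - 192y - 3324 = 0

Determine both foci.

(-10, -6) and (-10, 18)

Group: 25(x² + 20x) + 16(y² - 12y) = 3324
Completing the square gives 25(x + 10)² + 16(y - 6)² = 3324 + 2500 + 576 = 6400.
Divide by 6400: (x + 10)²/256 + (y - 6)²/400 = 1
Ellipse, center (-10, 6), major axis vertical; a² = 400, b² = 256.
c² = a² - b² = 400 - 256 = 144, so c = 12.
Foci lie on the vertical axis through the center: (h, k ± c).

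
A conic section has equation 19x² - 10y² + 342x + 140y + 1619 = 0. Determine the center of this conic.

Group the x- and y-terms: 19(x² + 18x) -10(y² - 14y) = -1619
19(x + 9)² -10(y - 7)² = -1619 + 1539 - 490 = -570
Dividing both sides by -570: (y - 7)²/57 - (x + 9)²/30 = 1
Hyperbola with center (-9, 7).

(-9, 7)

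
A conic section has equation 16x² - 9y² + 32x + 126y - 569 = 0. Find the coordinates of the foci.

(-6, 7) and (4, 7)

16(x² + 2x) -9(y² - 14y) = 569
Complete the square: 16(x + 1)² -9(y - 7)² = 569 + 16 - 441 = 144
Dividing both sides by 144: (x + 1)²/9 - (y - 7)²/16 = 1
Hyperbola, center (-1, 7), transverse axis horizontal; a² = 9, b² = 16.
c² = a² + b² = 9 + 16 = 25, so c = 5.
Foci lie on the horizontal axis through the center: (h ± c, k).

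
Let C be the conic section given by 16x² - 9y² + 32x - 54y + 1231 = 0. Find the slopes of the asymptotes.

16(x² + 2x) -9(y² + 6y) = -1231
16(x + 1)² -9(y + 3)² = -1231 + 16 - 81 = -1296
Divide through by -1296 to get (y + 3)²/144 - (x + 1)²/81 = 1.
Hyperbola, center (-1, -3), transverse axis vertical; a² = 144, b² = 81.
For a vertical hyperbola the asymptotes have slope ±a/b.
Here that is ±12/9 = ±4/3.

4/3 and -4/3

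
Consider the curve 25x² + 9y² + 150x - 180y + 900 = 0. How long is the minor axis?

Group the x- and y-terms: 25(x² + 6x) + 9(y² - 20y) = -900
Complete the square in x and y: 25(x + 3)² + 9(y - 10)² = -900 + 225 + 900 = 225
Divide through by 225 to get (x + 3)²/9 + (y - 10)²/25 = 1.
Ellipse, center (-3, 10), major axis vertical; a² = 25, b² = 9.
b² = 9 so b = 3; the minor axis has length 2b = 6.

6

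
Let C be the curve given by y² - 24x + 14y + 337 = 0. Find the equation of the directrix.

x = 6

Only y is squared. Complete the square in y: (y + 7)² = 24(x - 12).
Vertex (12, -7); 4p = 24 so p = 6. Opens right.
Directrix is the vertical line x = h − p = 12 − (6) = 6.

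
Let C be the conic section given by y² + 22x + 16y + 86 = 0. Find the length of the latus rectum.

Only y is squared. Complete the square in y: (y + 8)² = -22(x + 1).
Vertex (-1, -8); 4p = -22 so p = -11/2. Opens left.
Latus rectum length = |4p| = 22.

22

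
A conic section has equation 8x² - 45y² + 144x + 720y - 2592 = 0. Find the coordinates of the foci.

Rearranging, 8(x² + 18x) -45(y² - 16y) = 2592.
Complete the square in x and y: 8(x + 9)² -45(y - 8)² = 2592 + 648 - 2880 = 360
Divide through by 360 to get (x + 9)²/45 - (y - 8)²/8 = 1.
Hyperbola, center (-9, 8), transverse axis horizontal; a² = 45, b² = 8.
c² = a² + b² = 45 + 8 = 53, so c = √53.
Foci lie on the horizontal axis through the center: (h ± c, k).

(-9 - √53, 8) and (-9 + √53, 8)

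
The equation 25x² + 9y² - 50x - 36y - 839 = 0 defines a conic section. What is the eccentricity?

Rearranging, 25(x² - 2x) + 9(y² - 4y) = 839.
Completing the square gives 25(x - 1)² + 9(y - 2)² = 839 + 25 + 36 = 900.
Divide by 900: (x - 1)²/36 + (y - 2)²/100 = 1
Ellipse, center (1, 2), major axis vertical; a² = 100, b² = 36.
c² = a² - b² = 64, so c = 8.
e = c/a = 8/10 = 4/5.

e = 4/5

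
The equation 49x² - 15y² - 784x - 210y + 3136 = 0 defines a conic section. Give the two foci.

Rearranging, 49(x² - 16x) -15(y² + 14y) = -3136.
Completing the square gives 49(x - 8)² -15(y + 7)² = -3136 + 3136 - 735 = -735.
Dividing both sides by -735: (y + 7)²/49 - (x - 8)²/15 = 1
Hyperbola, center (8, -7), transverse axis vertical; a² = 49, b² = 15.
c² = a² + b² = 49 + 15 = 64, so c = 8.
Foci lie on the vertical axis through the center: (h, k ± c).

(8, -15) and (8, 1)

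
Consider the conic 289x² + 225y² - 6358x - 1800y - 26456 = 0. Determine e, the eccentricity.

Rearranging, 289(x² - 22x) + 225(y² - 8y) = 26456.
Complete the square in x and y: 289(x - 11)² + 225(y - 4)² = 26456 + 34969 + 3600 = 65025
Dividing both sides by 65025: (x - 11)²/225 + (y - 4)²/289 = 1
Ellipse, center (11, 4), major axis vertical; a² = 289, b² = 225.
c² = a² - b² = 64, so c = 8.
e = c/a = 8/17.

e = 8/17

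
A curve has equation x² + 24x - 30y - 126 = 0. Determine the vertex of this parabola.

(-12, -9)

Only x is squared. Complete the square in x: (x + 12)² = 30(y + 9).
Vertex (-12, -9); 4p = 30 so p = 15/2. Opens up.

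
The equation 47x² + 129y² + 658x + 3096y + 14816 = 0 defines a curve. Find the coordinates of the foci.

Collect terms: 47(x² + 14x) + 129(y² + 24y) = -14816
47(x + 7)² + 129(y + 12)² = -14816 + 2303 + 18576 = 6063
Divide through by 6063 to get (x + 7)²/129 + (y + 12)²/47 = 1.
Ellipse, center (-7, -12), major axis horizontal; a² = 129, b² = 47.
c² = a² - b² = 129 - 47 = 82, so c = √82.
Foci lie on the horizontal axis through the center: (h ± c, k).

(-7 - √82, -12) and (-7 + √82, -12)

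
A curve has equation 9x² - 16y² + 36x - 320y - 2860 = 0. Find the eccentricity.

Collect terms: 9(x² + 4x) -16(y² + 20y) = 2860
Completing the square gives 9(x + 2)² -16(y + 10)² = 2860 + 36 - 1600 = 1296.
Divide through by 1296 to get (x + 2)²/144 - (y + 10)²/81 = 1.
Hyperbola, center (-2, -10), transverse axis horizontal; a² = 144, b² = 81.
c² = a² + b² = 225, so c = 15.
e = c/a = 15/12 = 5/4.

e = 5/4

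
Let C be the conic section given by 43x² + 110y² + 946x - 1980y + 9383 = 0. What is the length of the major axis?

2√110

Collect terms: 43(x² + 22x) + 110(y² - 18y) = -9383
Completing the square gives 43(x + 11)² + 110(y - 9)² = -9383 + 5203 + 8910 = 4730.
Divide by 4730: (x + 11)²/110 + (y - 9)²/43 = 1
Ellipse, center (-11, 9), major axis horizontal; a² = 110, b² = 43.
a² = 110 so a = √110; the major axis has length 2a = 2√110.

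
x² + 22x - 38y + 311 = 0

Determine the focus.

Only x is squared. Complete the square in x: (x + 11)² = 38(y - 5).
Vertex (-11, 5); 4p = 38 so p = 19/2. Opens up.
Focus is p units from the vertex along the axis: (h, k + p).

(-11, 29/2)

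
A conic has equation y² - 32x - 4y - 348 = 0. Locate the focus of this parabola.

(-3, 2)

Only y is squared. Complete the square in y: (y - 2)² = 32(x + 11).
Vertex (-11, 2); 4p = 32 so p = 8. Opens right.
Focus is p units from the vertex along the axis: (h + p, k).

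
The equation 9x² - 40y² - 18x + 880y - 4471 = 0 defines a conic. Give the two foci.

Rearranging, 9(x² - 2x) -40(y² - 22y) = 4471.
Completing the square gives 9(x - 1)² -40(y - 11)² = 4471 + 9 - 4840 = -360.
Dividing both sides by -360: (y - 11)²/9 - (x - 1)²/40 = 1
Hyperbola, center (1, 11), transverse axis vertical; a² = 9, b² = 40.
c² = a² + b² = 9 + 40 = 49, so c = 7.
Foci lie on the vertical axis through the center: (h, k ± c).

(1, 4) and (1, 18)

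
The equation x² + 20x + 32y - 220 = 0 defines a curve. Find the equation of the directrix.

Only x is squared. Complete the square in x: (x + 10)² = -32(y - 10).
Vertex (-10, 10); 4p = -32 so p = -8. Opens down.
Directrix is the horizontal line y = k − p = 10 − (-8) = 18.

y = 18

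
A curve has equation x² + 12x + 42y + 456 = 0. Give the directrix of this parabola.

y = 1/2

Only x is squared. Complete the square in x: (x + 6)² = -42(y + 10).
Vertex (-6, -10); 4p = -42 so p = -21/2. Opens down.
Directrix is the horizontal line y = k − p = -10 − (-21/2) = 1/2.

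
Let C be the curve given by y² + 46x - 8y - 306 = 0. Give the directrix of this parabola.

x = 37/2

Only y is squared. Complete the square in y: (y - 4)² = -46(x - 7).
Vertex (7, 4); 4p = -46 so p = -23/2. Opens left.
Directrix is the vertical line x = h − p = 7 − (-23/2) = 37/2.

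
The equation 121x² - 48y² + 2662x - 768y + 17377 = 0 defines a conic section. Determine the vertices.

Rearranging, 121(x² + 22x) -48(y² + 16y) = -17377.
Completing the square gives 121(x + 11)² -48(y + 8)² = -17377 + 14641 - 3072 = -5808.
Dividing both sides by -5808: (y + 8)²/121 - (x + 11)²/48 = 1
Hyperbola, center (-11, -8), transverse axis vertical; a² = 121, b² = 48.
a = 11. Vertices at (h, k ± a).

(-11, -19) and (-11, 3)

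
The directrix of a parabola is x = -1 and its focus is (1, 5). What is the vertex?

The vertex is the midpoint between the focus and the directrix along the axis of symmetry.
Axis is horizontal (directrix is vertical). Vertex x-coordinate = (1 + (-1))/2 = 0; y-coordinate = 5.

(0, 5)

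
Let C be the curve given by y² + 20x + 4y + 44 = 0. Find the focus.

Only y is squared. Complete the square in y: (y + 2)² = -20(x + 2).
Vertex (-2, -2); 4p = -20 so p = -5. Opens left.
Focus is p units from the vertex along the axis: (h + p, k).

(-7, -2)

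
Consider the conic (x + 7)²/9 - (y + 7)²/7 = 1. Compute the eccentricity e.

e = 4/3

Center (-7, -7). The positive term is the x-term, so the transverse axis is horizontal; a² = 9, b² = 7.
c² = a² + b² = 16, so c = 4.
e = c/a = 4/3.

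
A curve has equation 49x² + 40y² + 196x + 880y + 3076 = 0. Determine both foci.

Rearranging, 49(x² + 4x) + 40(y² + 22y) = -3076.
Complete the square: 49(x + 2)² + 40(y + 11)² = -3076 + 196 + 4840 = 1960
Dividing both sides by 1960: (x + 2)²/40 + (y + 11)²/49 = 1
Ellipse, center (-2, -11), major axis vertical; a² = 49, b² = 40.
c² = a² - b² = 49 - 40 = 9, so c = 3.
Foci lie on the vertical axis through the center: (h, k ± c).

(-2, -14) and (-2, -8)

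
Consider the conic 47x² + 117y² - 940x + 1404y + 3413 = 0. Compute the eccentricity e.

e = √910/39

Rearranging, 47(x² - 20x) + 117(y² + 12y) = -3413.
Completing the square gives 47(x - 10)² + 117(y + 6)² = -3413 + 4700 + 4212 = 5499.
Divide by 5499: (x - 10)²/117 + (y + 6)²/47 = 1
Ellipse, center (10, -6), major axis horizontal; a² = 117, b² = 47.
c² = a² - b² = 70, so c = √70.
e = c/a = √70/3√13 = √910/39.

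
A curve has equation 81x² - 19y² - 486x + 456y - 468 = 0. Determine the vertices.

(3, 3) and (3, 21)

Group: 81(x² - 6x) -19(y² - 24y) = 468
Complete the square: 81(x - 3)² -19(y - 12)² = 468 + 729 - 2736 = -1539
Divide by -1539: (y - 12)²/81 - (x - 3)²/19 = 1
Hyperbola, center (3, 12), transverse axis vertical; a² = 81, b² = 19.
a = 9. Vertices at (h, k ± a).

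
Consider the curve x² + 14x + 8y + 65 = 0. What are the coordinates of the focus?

(-7, -4)

Only x is squared. Complete the square in x: (x + 7)² = -8(y + 2).
Vertex (-7, -2); 4p = -8 so p = -2. Opens down.
Focus is p units from the vertex along the axis: (h, k + p).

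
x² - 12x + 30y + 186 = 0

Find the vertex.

Only x is squared. Complete the square in x: (x - 6)² = -30(y + 5).
Vertex (6, -5); 4p = -30 so p = -15/2. Opens down.

(6, -5)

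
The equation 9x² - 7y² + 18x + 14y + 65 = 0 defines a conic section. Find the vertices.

Group the x- and y-terms: 9(x² + 2x) -7(y² - 2y) = -65
Complete the square in x and y: 9(x + 1)² -7(y - 1)² = -65 + 9 - 7 = -63
Divide by -63: (y - 1)²/9 - (x + 1)²/7 = 1
Hyperbola, center (-1, 1), transverse axis vertical; a² = 9, b² = 7.
a = 3. Vertices at (h, k ± a).

(-1, -2) and (-1, 4)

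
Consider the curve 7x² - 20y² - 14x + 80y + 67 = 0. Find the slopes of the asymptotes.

√35/10 and -√35/10

Group the x- and y-terms: 7(x² - 2x) -20(y² - 4y) = -67
Complete the square: 7(x - 1)² -20(y - 2)² = -67 + 7 - 80 = -140
Divide through by -140 to get (y - 2)²/7 - (x - 1)²/20 = 1.
Hyperbola, center (1, 2), transverse axis vertical; a² = 7, b² = 20.
For a vertical hyperbola the asymptotes have slope ±a/b.
Here that is ±√7/2√5 = ±√35/10.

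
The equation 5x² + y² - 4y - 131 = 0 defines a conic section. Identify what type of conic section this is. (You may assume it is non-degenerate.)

ellipse

No xy term. Coefficients of x² and y² are A = 5, C = 1.
A and C have the same sign but A ≠ C ⇒ ellipse.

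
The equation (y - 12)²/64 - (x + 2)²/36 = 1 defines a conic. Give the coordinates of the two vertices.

Center (-2, 12). The positive term is the y-term, so the transverse axis is vertical; a² = 64, b² = 36.
a = 8. Vertices at (h, k ± a).

(-2, 4) and (-2, 20)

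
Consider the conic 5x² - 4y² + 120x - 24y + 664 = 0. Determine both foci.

Rearranging, 5(x² + 24x) -4(y² + 6y) = -664.
5(x + 12)² -4(y + 3)² = -664 + 720 - 36 = 20
Divide through by 20 to get (x + 12)²/4 - (y + 3)²/5 = 1.
Hyperbola, center (-12, -3), transverse axis horizontal; a² = 4, b² = 5.
c² = a² + b² = 4 + 5 = 9, so c = 3.
Foci lie on the horizontal axis through the center: (h ± c, k).

(-15, -3) and (-9, -3)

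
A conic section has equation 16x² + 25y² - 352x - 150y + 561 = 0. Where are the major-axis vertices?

(1, 3) and (21, 3)

Group: 16(x² - 22x) + 25(y² - 6y) = -561
Completing the square gives 16(x - 11)² + 25(y - 3)² = -561 + 1936 + 225 = 1600.
Dividing both sides by 1600: (x - 11)²/100 + (y - 3)²/64 = 1
Ellipse, center (11, 3), major axis horizontal; a² = 100, b² = 64.
a = 10. Vertices at (h ± a, k).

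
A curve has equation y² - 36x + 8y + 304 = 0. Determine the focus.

Only y is squared. Complete the square in y: (y + 4)² = 36(x - 8).
Vertex (8, -4); 4p = 36 so p = 9. Opens right.
Focus is p units from the vertex along the axis: (h + p, k).

(17, -4)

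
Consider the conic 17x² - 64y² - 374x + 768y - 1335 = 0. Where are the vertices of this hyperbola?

Group the x- and y-terms: 17(x² - 22x) -64(y² - 12y) = 1335
17(x - 11)² -64(y - 6)² = 1335 + 2057 - 2304 = 1088
Divide by 1088: (x - 11)²/64 - (y - 6)²/17 = 1
Hyperbola, center (11, 6), transverse axis horizontal; a² = 64, b² = 17.
a = 8. Vertices at (h ± a, k).

(3, 6) and (19, 6)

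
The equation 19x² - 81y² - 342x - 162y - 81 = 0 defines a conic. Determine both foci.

Collect terms: 19(x² - 18x) -81(y² + 2y) = 81
Complete the square in x and y: 19(x - 9)² -81(y + 1)² = 81 + 1539 - 81 = 1539
Dividing both sides by 1539: (x - 9)²/81 - (y + 1)²/19 = 1
Hyperbola, center (9, -1), transverse axis horizontal; a² = 81, b² = 19.
c² = a² + b² = 81 + 19 = 100, so c = 10.
Foci lie on the horizontal axis through the center: (h ± c, k).

(-1, -1) and (19, -1)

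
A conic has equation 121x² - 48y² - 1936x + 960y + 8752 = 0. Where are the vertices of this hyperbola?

Collect terms: 121(x² - 16x) -48(y² - 20y) = -8752
Complete the square: 121(x - 8)² -48(y - 10)² = -8752 + 7744 - 4800 = -5808
Divide by -5808: (y - 10)²/121 - (x - 8)²/48 = 1
Hyperbola, center (8, 10), transverse axis vertical; a² = 121, b² = 48.
a = 11. Vertices at (h, k ± a).

(8, -1) and (8, 21)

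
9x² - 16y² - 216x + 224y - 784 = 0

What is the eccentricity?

Collect terms: 9(x² - 24x) -16(y² - 14y) = 784
Complete the square in x and y: 9(x - 12)² -16(y - 7)² = 784 + 1296 - 784 = 1296
Divide by 1296: (x - 12)²/144 - (y - 7)²/81 = 1
Hyperbola, center (12, 7), transverse axis horizontal; a² = 144, b² = 81.
c² = a² + b² = 225, so c = 15.
e = c/a = 15/12 = 5/4.

e = 5/4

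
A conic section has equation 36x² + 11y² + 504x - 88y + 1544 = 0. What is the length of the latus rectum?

Group: 36(x² + 14x) + 11(y² - 8y) = -1544
Complete the square in x and y: 36(x + 7)² + 11(y - 4)² = -1544 + 1764 + 176 = 396
Divide through by 396 to get (x + 7)²/11 + (y - 4)²/36 = 1.
Ellipse, center (-7, 4), major axis vertical; a² = 36, b² = 11.
Latus rectum length = 2b²/a = 2·11/6 = 11/3.

11/3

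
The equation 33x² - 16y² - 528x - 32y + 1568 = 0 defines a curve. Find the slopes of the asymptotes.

Group: 33(x² - 16x) -16(y² + 2y) = -1568
33(x - 8)² -16(y + 1)² = -1568 + 2112 - 16 = 528
Divide by 528: (x - 8)²/16 - (y + 1)²/33 = 1
Hyperbola, center (8, -1), transverse axis horizontal; a² = 16, b² = 33.
For a horizontal hyperbola the asymptotes have slope ±b/a.
Here that is ±√33/4.

√33/4 and -√33/4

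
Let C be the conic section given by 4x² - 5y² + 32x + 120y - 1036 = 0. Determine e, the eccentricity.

e = 3√5/5

Collect terms: 4(x² + 8x) -5(y² - 24y) = 1036
Complete the square in x and y: 4(x + 4)² -5(y - 12)² = 1036 + 64 - 720 = 380
Dividing both sides by 380: (x + 4)²/95 - (y - 12)²/76 = 1
Hyperbola, center (-4, 12), transverse axis horizontal; a² = 95, b² = 76.
c² = a² + b² = 171, so c = 3√19.
e = c/a = 3√19/√95 = 3√5/5.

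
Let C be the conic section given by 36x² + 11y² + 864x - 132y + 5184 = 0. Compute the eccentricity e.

e = 5/6

Rearranging, 36(x² + 24x) + 11(y² - 12y) = -5184.
Completing the square gives 36(x + 12)² + 11(y - 6)² = -5184 + 5184 + 396 = 396.
Divide through by 396 to get (x + 12)²/11 + (y - 6)²/36 = 1.
Ellipse, center (-12, 6), major axis vertical; a² = 36, b² = 11.
c² = a² - b² = 25, so c = 5.
e = c/a = 5/6.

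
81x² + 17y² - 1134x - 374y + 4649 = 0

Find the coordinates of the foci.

Group: 81(x² - 14x) + 17(y² - 22y) = -4649
Completing the square gives 81(x - 7)² + 17(y - 11)² = -4649 + 3969 + 2057 = 1377.
Dividing both sides by 1377: (x - 7)²/17 + (y - 11)²/81 = 1
Ellipse, center (7, 11), major axis vertical; a² = 81, b² = 17.
c² = a² - b² = 81 - 17 = 64, so c = 8.
Foci lie on the vertical axis through the center: (h, k ± c).

(7, 3) and (7, 19)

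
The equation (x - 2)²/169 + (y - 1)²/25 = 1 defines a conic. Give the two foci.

Center (2, 1). The larger denominator 169 sits under the x-term, so the major axis is horizontal; a² = 169, b² = 25.
c² = a² - b² = 169 - 25 = 144, so c = 12.
Foci lie on the horizontal axis through the center: (h ± c, k).

(-10, 1) and (14, 1)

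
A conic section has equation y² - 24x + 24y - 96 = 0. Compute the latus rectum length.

24

Only y is squared. Complete the square in y: (y + 12)² = 24(x + 10).
Vertex (-10, -12); 4p = 24 so p = 6. Opens right.
Latus rectum length = |4p| = 24.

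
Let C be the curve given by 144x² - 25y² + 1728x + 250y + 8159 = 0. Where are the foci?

Collect terms: 144(x² + 12x) -25(y² - 10y) = -8159
Complete the square: 144(x + 6)² -25(y - 5)² = -8159 + 5184 - 625 = -3600
Divide by -3600: (y - 5)²/144 - (x + 6)²/25 = 1
Hyperbola, center (-6, 5), transverse axis vertical; a² = 144, b² = 25.
c² = a² + b² = 144 + 25 = 169, so c = 13.
Foci lie on the vertical axis through the center: (h, k ± c).

(-6, -8) and (-6, 18)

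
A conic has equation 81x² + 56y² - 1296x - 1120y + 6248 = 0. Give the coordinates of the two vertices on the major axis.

Rearranging, 81(x² - 16x) + 56(y² - 20y) = -6248.
Completing the square gives 81(x - 8)² + 56(y - 10)² = -6248 + 5184 + 5600 = 4536.
Dividing both sides by 4536: (x - 8)²/56 + (y - 10)²/81 = 1
Ellipse, center (8, 10), major axis vertical; a² = 81, b² = 56.
a = 9. Vertices at (h, k ± a).

(8, 1) and (8, 19)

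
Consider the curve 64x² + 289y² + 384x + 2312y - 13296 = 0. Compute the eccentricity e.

Group the x- and y-terms: 64(x² + 6x) + 289(y² + 8y) = 13296
Complete the square in x and y: 64(x + 3)² + 289(y + 4)² = 13296 + 576 + 4624 = 18496
Divide by 18496: (x + 3)²/289 + (y + 4)²/64 = 1
Ellipse, center (-3, -4), major axis horizontal; a² = 289, b² = 64.
c² = a² - b² = 225, so c = 15.
e = c/a = 15/17.

e = 15/17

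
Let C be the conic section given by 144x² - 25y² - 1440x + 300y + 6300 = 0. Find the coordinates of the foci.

Rearranging, 144(x² - 10x) -25(y² - 12y) = -6300.
Completing the square gives 144(x - 5)² -25(y - 6)² = -6300 + 3600 - 900 = -3600.
Divide through by -3600 to get (y - 6)²/144 - (x - 5)²/25 = 1.
Hyperbola, center (5, 6), transverse axis vertical; a² = 144, b² = 25.
c² = a² + b² = 144 + 25 = 169, so c = 13.
Foci lie on the vertical axis through the center: (h, k ± c).

(5, -7) and (5, 19)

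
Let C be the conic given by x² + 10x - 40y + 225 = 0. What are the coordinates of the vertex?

Only x is squared. Complete the square in x: (x + 5)² = 40(y - 5).
Vertex (-5, 5); 4p = 40 so p = 10. Opens up.

(-5, 5)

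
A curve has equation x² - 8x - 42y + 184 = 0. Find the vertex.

Only x is squared. Complete the square in x: (x - 4)² = 42(y - 4).
Vertex (4, 4); 4p = 42 so p = 21/2. Opens up.

(4, 4)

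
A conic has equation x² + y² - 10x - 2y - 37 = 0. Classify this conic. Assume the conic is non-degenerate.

circle

No xy term. Coefficients of x² and y² are A = 1, C = 1.
A = C (same sign) ⇒ circle.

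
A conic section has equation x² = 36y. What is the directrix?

Vertex (0, 0); 4p = 36 so p = 9. Opens up.
Directrix is the horizontal line y = k − p = 0 − (9) = -9.

y = -9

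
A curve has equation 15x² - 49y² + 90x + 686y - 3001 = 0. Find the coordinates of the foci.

(-11, 7) and (5, 7)

Rearranging, 15(x² + 6x) -49(y² - 14y) = 3001.
Completing the square gives 15(x + 3)² -49(y - 7)² = 3001 + 135 - 2401 = 735.
Divide by 735: (x + 3)²/49 - (y - 7)²/15 = 1
Hyperbola, center (-3, 7), transverse axis horizontal; a² = 49, b² = 15.
c² = a² + b² = 49 + 15 = 64, so c = 8.
Foci lie on the horizontal axis through the center: (h ± c, k).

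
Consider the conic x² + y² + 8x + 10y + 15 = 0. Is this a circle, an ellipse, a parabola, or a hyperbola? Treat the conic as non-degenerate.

circle

No xy term. Coefficients of x² and y² are A = 1, C = 1.
A = C (same sign) ⇒ circle.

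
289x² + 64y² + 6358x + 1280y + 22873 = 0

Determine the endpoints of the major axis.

(-11, -27) and (-11, 7)

Group: 289(x² + 22x) + 64(y² + 20y) = -22873
Complete the square: 289(x + 11)² + 64(y + 10)² = -22873 + 34969 + 6400 = 18496
Divide through by 18496 to get (x + 11)²/64 + (y + 10)²/289 = 1.
Ellipse, center (-11, -10), major axis vertical; a² = 289, b² = 64.
a = 17. Vertices at (h, k ± a).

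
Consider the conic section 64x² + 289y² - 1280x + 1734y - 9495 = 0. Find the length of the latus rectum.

128/17

64(x² - 20x) + 289(y² + 6y) = 9495
Completing the square gives 64(x - 10)² + 289(y + 3)² = 9495 + 6400 + 2601 = 18496.
Dividing both sides by 18496: (x - 10)²/289 + (y + 3)²/64 = 1
Ellipse, center (10, -3), major axis horizontal; a² = 289, b² = 64.
Latus rectum length = 2b²/a = 2·64/17 = 128/17.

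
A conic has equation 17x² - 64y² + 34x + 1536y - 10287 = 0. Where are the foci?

Group the x- and y-terms: 17(x² + 2x) -64(y² - 24y) = 10287
Completing the square gives 17(x + 1)² -64(y - 12)² = 10287 + 17 - 9216 = 1088.
Divide through by 1088 to get (x + 1)²/64 - (y - 12)²/17 = 1.
Hyperbola, center (-1, 12), transverse axis horizontal; a² = 64, b² = 17.
c² = a² + b² = 64 + 17 = 81, so c = 9.
Foci lie on the horizontal axis through the center: (h ± c, k).

(-10, 12) and (8, 12)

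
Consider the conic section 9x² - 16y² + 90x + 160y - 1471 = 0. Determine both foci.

(-20, 5) and (10, 5)

Group the x- and y-terms: 9(x² + 10x) -16(y² - 10y) = 1471
9(x + 5)² -16(y - 5)² = 1471 + 225 - 400 = 1296
Divide by 1296: (x + 5)²/144 - (y - 5)²/81 = 1
Hyperbola, center (-5, 5), transverse axis horizontal; a² = 144, b² = 81.
c² = a² + b² = 144 + 81 = 225, so c = 15.
Foci lie on the horizontal axis through the center: (h ± c, k).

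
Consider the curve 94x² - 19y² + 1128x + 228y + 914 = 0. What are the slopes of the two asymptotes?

√1786/19 and -√1786/19

Group the x- and y-terms: 94(x² + 12x) -19(y² - 12y) = -914
Complete the square in x and y: 94(x + 6)² -19(y - 6)² = -914 + 3384 - 684 = 1786
Divide through by 1786 to get (x + 6)²/19 - (y - 6)²/94 = 1.
Hyperbola, center (-6, 6), transverse axis horizontal; a² = 19, b² = 94.
For a horizontal hyperbola the asymptotes have slope ±b/a.
Here that is ±√94/√19 = ±√1786/19.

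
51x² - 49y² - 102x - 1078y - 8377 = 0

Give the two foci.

Group the x- and y-terms: 51(x² - 2x) -49(y² + 22y) = 8377
Complete the square: 51(x - 1)² -49(y + 11)² = 8377 + 51 - 5929 = 2499
Dividing both sides by 2499: (x - 1)²/49 - (y + 11)²/51 = 1
Hyperbola, center (1, -11), transverse axis horizontal; a² = 49, b² = 51.
c² = a² + b² = 49 + 51 = 100, so c = 10.
Foci lie on the horizontal axis through the center: (h ± c, k).

(-9, -11) and (11, -11)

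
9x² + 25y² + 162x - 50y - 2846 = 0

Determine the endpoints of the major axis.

Group: 9(x² + 18x) + 25(y² - 2y) = 2846
Complete the square in x and y: 9(x + 9)² + 25(y - 1)² = 2846 + 729 + 25 = 3600
Divide through by 3600 to get (x + 9)²/400 + (y - 1)²/144 = 1.
Ellipse, center (-9, 1), major axis horizontal; a² = 400, b² = 144.
a = 20. Vertices at (h ± a, k).

(-29, 1) and (11, 1)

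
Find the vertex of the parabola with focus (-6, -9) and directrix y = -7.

The vertex is the midpoint between the focus and the directrix along the axis of symmetry.
Axis is vertical (directrix is horizontal). Vertex y-coordinate = (-9 + (-7))/2 = -8; x-coordinate = -6.

(-6, -8)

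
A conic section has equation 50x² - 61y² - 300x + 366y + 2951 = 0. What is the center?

(3, 3)

Rearranging, 50(x² - 6x) -61(y² - 6y) = -2951.
Completing the square gives 50(x - 3)² -61(y - 3)² = -2951 + 450 - 549 = -3050.
Divide by -3050: (y - 3)²/50 - (x - 3)²/61 = 1
Hyperbola with center (3, 3).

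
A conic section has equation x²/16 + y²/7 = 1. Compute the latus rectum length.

7/2

Center (0, 0). The larger denominator 16 sits under the x-term, so the major axis is horizontal; a² = 16, b² = 7.
Latus rectum length = 2b²/a = 2·7/4 = 7/2.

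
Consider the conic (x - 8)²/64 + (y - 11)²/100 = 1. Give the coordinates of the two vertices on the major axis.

(8, 1) and (8, 21)

Center (8, 11). The larger denominator 100 sits under the y-term, so the major axis is vertical; a² = 100, b² = 64.
a = 10. Vertices at (h, k ± a).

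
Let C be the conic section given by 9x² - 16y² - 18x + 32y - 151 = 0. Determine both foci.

Group: 9(x² - 2x) -16(y² - 2y) = 151
Complete the square in x and y: 9(x - 1)² -16(y - 1)² = 151 + 9 - 16 = 144
Dividing both sides by 144: (x - 1)²/16 - (y - 1)²/9 = 1
Hyperbola, center (1, 1), transverse axis horizontal; a² = 16, b² = 9.
c² = a² + b² = 16 + 9 = 25, so c = 5.
Foci lie on the horizontal axis through the center: (h ± c, k).

(-4, 1) and (6, 1)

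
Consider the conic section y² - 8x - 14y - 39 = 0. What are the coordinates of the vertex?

(-11, 7)

Only y is squared. Complete the square in y: (y - 7)² = 8(x + 11).
Vertex (-11, 7); 4p = 8 so p = 2. Opens right.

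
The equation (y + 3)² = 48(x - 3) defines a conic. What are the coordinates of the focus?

Vertex (3, -3); 4p = 48 so p = 12. Opens right.
Focus is p units from the vertex along the axis: (h + p, k).

(15, -3)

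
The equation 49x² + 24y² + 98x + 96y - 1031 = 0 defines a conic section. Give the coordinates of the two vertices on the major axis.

Collect terms: 49(x² + 2x) + 24(y² + 4y) = 1031
49(x + 1)² + 24(y + 2)² = 1031 + 49 + 96 = 1176
Divide by 1176: (x + 1)²/24 + (y + 2)²/49 = 1
Ellipse, center (-1, -2), major axis vertical; a² = 49, b² = 24.
a = 7. Vertices at (h, k ± a).

(-1, -9) and (-1, 5)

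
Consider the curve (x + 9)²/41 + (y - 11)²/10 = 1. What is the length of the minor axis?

2√10

Center (-9, 11). The larger denominator 41 sits under the x-term, so the major axis is horizontal; a² = 41, b² = 10.
b² = 10 so b = √10; the minor axis has length 2b = 2√10.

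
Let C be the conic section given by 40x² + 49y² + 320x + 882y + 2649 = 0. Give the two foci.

(-7, -9) and (-1, -9)

Group: 40(x² + 8x) + 49(y² + 18y) = -2649
Complete the square: 40(x + 4)² + 49(y + 9)² = -2649 + 640 + 3969 = 1960
Divide through by 1960 to get (x + 4)²/49 + (y + 9)²/40 = 1.
Ellipse, center (-4, -9), major axis horizontal; a² = 49, b² = 40.
c² = a² - b² = 49 - 40 = 9, so c = 3.
Foci lie on the horizontal axis through the center: (h ± c, k).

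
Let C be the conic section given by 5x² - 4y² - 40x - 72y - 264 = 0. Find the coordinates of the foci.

5(x² - 8x) -4(y² + 18y) = 264
5(x - 4)² -4(y + 9)² = 264 + 80 - 324 = 20
Divide through by 20 to get (x - 4)²/4 - (y + 9)²/5 = 1.
Hyperbola, center (4, -9), transverse axis horizontal; a² = 4, b² = 5.
c² = a² + b² = 4 + 5 = 9, so c = 3.
Foci lie on the horizontal axis through the center: (h ± c, k).

(1, -9) and (7, -9)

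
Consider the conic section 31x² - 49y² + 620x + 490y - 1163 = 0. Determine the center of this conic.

(-10, 5)

31(x² + 20x) -49(y² - 10y) = 1163
31(x + 10)² -49(y - 5)² = 1163 + 3100 - 1225 = 3038
Dividing both sides by 3038: (x + 10)²/98 - (y - 5)²/62 = 1
Hyperbola with center (-10, 5).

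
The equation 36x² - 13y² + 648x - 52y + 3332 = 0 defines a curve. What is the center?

(-9, -2)

Rearranging, 36(x² + 18x) -13(y² + 4y) = -3332.
Complete the square: 36(x + 9)² -13(y + 2)² = -3332 + 2916 - 52 = -468
Divide by -468: (y + 2)²/36 - (x + 9)²/13 = 1
Hyperbola with center (-9, -2).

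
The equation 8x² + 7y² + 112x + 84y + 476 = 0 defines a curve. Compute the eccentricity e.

e = √2/4

Group: 8(x² + 14x) + 7(y² + 12y) = -476
Complete the square in x and y: 8(x + 7)² + 7(y + 6)² = -476 + 392 + 252 = 168
Divide through by 168 to get (x + 7)²/21 + (y + 6)²/24 = 1.
Ellipse, center (-7, -6), major axis vertical; a² = 24, b² = 21.
c² = a² - b² = 3, so c = √3.
e = c/a = √3/2√6 = √2/4.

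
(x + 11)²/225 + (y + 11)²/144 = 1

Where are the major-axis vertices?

Center (-11, -11). The larger denominator 225 sits under the x-term, so the major axis is horizontal; a² = 225, b² = 144.
a = 15. Vertices at (h ± a, k).

(-26, -11) and (4, -11)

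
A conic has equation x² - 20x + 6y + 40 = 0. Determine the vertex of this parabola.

(10, 10)

Only x is squared. Complete the square in x: (x - 10)² = -6(y - 10).
Vertex (10, 10); 4p = -6 so p = -3/2. Opens down.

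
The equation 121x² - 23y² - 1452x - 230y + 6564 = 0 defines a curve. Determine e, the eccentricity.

Rearranging, 121(x² - 12x) -23(y² + 10y) = -6564.
Complete the square: 121(x - 6)² -23(y + 5)² = -6564 + 4356 - 575 = -2783
Divide through by -2783 to get (y + 5)²/121 - (x - 6)²/23 = 1.
Hyperbola, center (6, -5), transverse axis vertical; a² = 121, b² = 23.
c² = a² + b² = 144, so c = 12.
e = c/a = 12/11.

e = 12/11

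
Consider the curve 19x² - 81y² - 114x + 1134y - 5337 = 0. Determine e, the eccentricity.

e = 10/9

Collect terms: 19(x² - 6x) -81(y² - 14y) = 5337
Complete the square: 19(x - 3)² -81(y - 7)² = 5337 + 171 - 3969 = 1539
Divide through by 1539 to get (x - 3)²/81 - (y - 7)²/19 = 1.
Hyperbola, center (3, 7), transverse axis horizontal; a² = 81, b² = 19.
c² = a² + b² = 100, so c = 10.
e = c/a = 10/9.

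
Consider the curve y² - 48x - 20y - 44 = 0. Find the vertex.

(-3, 10)

Only y is squared. Complete the square in y: (y - 10)² = 48(x + 3).
Vertex (-3, 10); 4p = 48 so p = 12. Opens right.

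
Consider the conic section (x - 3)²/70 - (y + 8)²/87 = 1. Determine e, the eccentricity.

Center (3, -8). The positive term is the x-term, so the transverse axis is horizontal; a² = 70, b² = 87.
c² = a² + b² = 157, so c = √157.
e = c/a = √157/√70 = √10990/70.

e = √10990/70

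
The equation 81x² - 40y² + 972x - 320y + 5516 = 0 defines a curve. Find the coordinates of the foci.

81(x² + 12x) -40(y² + 8y) = -5516
Completing the square gives 81(x + 6)² -40(y + 4)² = -5516 + 2916 - 640 = -3240.
Divide through by -3240 to get (y + 4)²/81 - (x + 6)²/40 = 1.
Hyperbola, center (-6, -4), transverse axis vertical; a² = 81, b² = 40.
c² = a² + b² = 81 + 40 = 121, so c = 11.
Foci lie on the vertical axis through the center: (h, k ± c).

(-6, -15) and (-6, 7)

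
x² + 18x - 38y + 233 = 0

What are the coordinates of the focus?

(-9, 27/2)

Only x is squared. Complete the square in x: (x + 9)² = 38(y - 4).
Vertex (-9, 4); 4p = 38 so p = 19/2. Opens up.
Focus is p units from the vertex along the axis: (h, k + p).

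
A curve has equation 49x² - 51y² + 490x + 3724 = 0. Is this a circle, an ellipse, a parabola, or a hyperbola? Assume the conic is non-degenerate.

hyperbola

No xy term. Coefficients of x² and y² are A = 49, C = -51.
A and C have opposite signs ⇒ hyperbola.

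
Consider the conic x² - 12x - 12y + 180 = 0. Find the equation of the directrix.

Only x is squared. Complete the square in x: (x - 6)² = 12(y - 12).
Vertex (6, 12); 4p = 12 so p = 3. Opens up.
Directrix is the horizontal line y = k − p = 12 − (3) = 9.

y = 9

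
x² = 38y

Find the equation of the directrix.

Vertex (0, 0); 4p = 38 so p = 19/2. Opens up.
Directrix is the horizontal line y = k − p = 0 − (19/2) = -19/2.

y = -19/2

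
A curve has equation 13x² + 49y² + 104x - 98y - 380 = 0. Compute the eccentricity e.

e = 6/7

Group: 13(x² + 8x) + 49(y² - 2y) = 380
Complete the square: 13(x + 4)² + 49(y - 1)² = 380 + 208 + 49 = 637
Divide through by 637 to get (x + 4)²/49 + (y - 1)²/13 = 1.
Ellipse, center (-4, 1), major axis horizontal; a² = 49, b² = 13.
c² = a² - b² = 36, so c = 6.
e = c/a = 6/7.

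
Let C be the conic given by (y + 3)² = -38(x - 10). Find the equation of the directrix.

x = 39/2

Vertex (10, -3); 4p = -38 so p = -19/2. Opens left.
Directrix is the vertical line x = h − p = 10 − (-19/2) = 39/2.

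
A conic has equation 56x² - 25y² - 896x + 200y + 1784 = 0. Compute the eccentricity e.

e = 9/5

Group: 56(x² - 16x) -25(y² - 8y) = -1784
Complete the square in x and y: 56(x - 8)² -25(y - 4)² = -1784 + 3584 - 400 = 1400
Divide by 1400: (x - 8)²/25 - (y - 4)²/56 = 1
Hyperbola, center (8, 4), transverse axis horizontal; a² = 25, b² = 56.
c² = a² + b² = 81, so c = 9.
e = c/a = 9/5.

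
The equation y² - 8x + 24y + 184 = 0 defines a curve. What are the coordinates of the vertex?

(5, -12)

Only y is squared. Complete the square in y: (y + 12)² = 8(x - 5).
Vertex (5, -12); 4p = 8 so p = 2. Opens right.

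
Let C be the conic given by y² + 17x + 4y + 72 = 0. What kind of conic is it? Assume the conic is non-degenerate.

parabola

No xy term. Coefficients of x² and y² are A = 0, C = 1.
Exactly one squared variable ⇒ parabola.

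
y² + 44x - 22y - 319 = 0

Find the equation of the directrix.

x = 21

Only y is squared. Complete the square in y: (y - 11)² = -44(x - 10).
Vertex (10, 11); 4p = -44 so p = -11. Opens left.
Directrix is the vertical line x = h − p = 10 − (-11) = 21.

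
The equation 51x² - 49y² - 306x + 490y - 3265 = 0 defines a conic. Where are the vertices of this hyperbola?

Collect terms: 51(x² - 6x) -49(y² - 10y) = 3265
51(x - 3)² -49(y - 5)² = 3265 + 459 - 1225 = 2499
Divide by 2499: (x - 3)²/49 - (y - 5)²/51 = 1
Hyperbola, center (3, 5), transverse axis horizontal; a² = 49, b² = 51.
a = 7. Vertices at (h ± a, k).

(-4, 5) and (10, 5)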